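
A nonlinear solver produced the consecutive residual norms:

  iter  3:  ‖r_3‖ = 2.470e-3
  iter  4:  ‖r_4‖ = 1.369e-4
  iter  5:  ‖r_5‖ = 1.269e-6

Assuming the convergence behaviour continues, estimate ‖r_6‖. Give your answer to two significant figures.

First estimate the order: p ≈ ln(‖r_5‖/‖r_4‖) / ln(‖r_4‖/‖r_3‖) = ln(1.269e-6/1.369e-4)/ln(1.369e-4/2.470e-3) = ln(0.00926954)/ln(0.0554251) ≈ 1.6182.
Then ‖r_6‖ ≈ ‖r_5‖·(‖r_5‖/‖r_4‖)^p = 1.269e-6·(0.00926954)^1.6182 = 1.269e-6·0.000513208 ≈ 6.513e-10.

6.5e-10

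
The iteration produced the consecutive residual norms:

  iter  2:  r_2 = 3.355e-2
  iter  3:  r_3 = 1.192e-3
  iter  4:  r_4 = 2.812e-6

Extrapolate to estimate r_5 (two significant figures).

4.9e-11

First estimate the order: p ≈ ln(r_4/r_3) / ln(r_3/r_2) = ln(2.812e-6/1.192e-3)/ln(1.192e-3/3.355e-2) = ln(0.00235906)/ln(0.0355291) ≈ 1.8126.
Then r_5 ≈ r_4·(r_4/r_3)^p = 2.812e-6·(0.00235906)^1.8126 = 2.812e-6·1.72913e-05 ≈ 4.862e-11.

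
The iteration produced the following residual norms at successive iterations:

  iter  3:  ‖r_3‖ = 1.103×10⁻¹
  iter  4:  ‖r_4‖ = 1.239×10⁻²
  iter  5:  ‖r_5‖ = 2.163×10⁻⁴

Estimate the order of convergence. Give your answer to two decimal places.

p ≈ ln(‖r_5‖/‖r_4‖) / ln(‖r_4‖/‖r_3‖)
  = ln(2.163×10⁻⁴/1.239×10⁻²) / ln(1.239×10⁻²/1.103×10⁻¹)
  = ln(0.0174576) / ln(0.11233)
  = -4.04798 / -2.18631 ≈ 1.85151

1.85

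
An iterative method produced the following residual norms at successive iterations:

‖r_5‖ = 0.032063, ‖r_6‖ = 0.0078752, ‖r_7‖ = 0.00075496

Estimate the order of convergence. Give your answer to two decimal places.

p ≈ ln(‖r_7‖/‖r_6‖) / ln(‖r_6‖/‖r_5‖)
  = ln(0.00075496/0.0078752) / ln(0.0078752/0.032063)
  = ln(0.0958655) / ln(0.245616)
  = -2.34481 / -1.40399 ≈ 1.67010

1.67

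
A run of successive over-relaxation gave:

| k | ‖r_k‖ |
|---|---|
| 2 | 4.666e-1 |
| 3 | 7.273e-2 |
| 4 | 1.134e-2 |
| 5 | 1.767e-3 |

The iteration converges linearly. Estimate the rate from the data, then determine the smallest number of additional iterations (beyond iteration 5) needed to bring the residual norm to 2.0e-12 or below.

12

Rate ρ ≈ ‖r_5‖/‖r_4‖ = 1.767e-3/1.134e-2 = 0.1558.
After j more steps, ‖r_{5+j}‖ ≈ 1.767e-3·ρ^j; need ρ^j ≤ 2.0e-12/1.767e-3 = 1.13186e-09.
j ≥ ln(1.13186e-09)/ln(0.1558) = -20.5994/-1.85918 = 11.080.
So 12 more iterations are needed.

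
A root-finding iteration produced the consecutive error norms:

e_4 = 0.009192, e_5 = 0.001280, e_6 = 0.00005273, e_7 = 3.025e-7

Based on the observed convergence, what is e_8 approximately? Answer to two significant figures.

First estimate the order: p ≈ ln(e_7/e_6) / ln(e_6/e_5) = ln(3.025e-7/0.00005273)/ln(0.00005273/0.001280) = ln(0.00573677)/ln(0.0411953) ≈ 1.6181.
Then e_8 ≈ e_7·(e_7/e_6)^p = 3.025e-7·(0.00573677)^1.6181 = 3.025e-7·0.000236211 ≈ 7.145e-11.

7.1e-11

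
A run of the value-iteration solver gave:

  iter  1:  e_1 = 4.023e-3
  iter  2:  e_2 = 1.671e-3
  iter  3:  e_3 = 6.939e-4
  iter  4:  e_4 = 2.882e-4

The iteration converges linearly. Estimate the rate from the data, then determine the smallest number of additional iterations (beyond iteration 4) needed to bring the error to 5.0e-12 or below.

21

Rate ρ ≈ e_4/e_3 = 2.882e-4/6.939e-4 = 0.4153.
After j more steps, e_{4+j} ≈ 2.882e-4·ρ^j; need ρ^j ≤ 5.0e-12/2.882e-4 = 1.73491e-08.
j ≥ ln(1.73491e-08)/ln(0.4153) = -17.8697/-0.87875 = 20.335.
So 21 more iterations are needed.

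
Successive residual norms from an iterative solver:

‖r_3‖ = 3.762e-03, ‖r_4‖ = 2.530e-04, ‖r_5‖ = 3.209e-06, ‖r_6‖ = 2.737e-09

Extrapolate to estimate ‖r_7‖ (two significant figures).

First estimate the order: p ≈ ln(‖r_6‖/‖r_5‖) / ln(‖r_5‖/‖r_4‖) = ln(2.737e-09/3.209e-06)/ln(3.209e-06/2.530e-04) = ln(0.000852914)/ln(0.0126838) ≈ 1.6181.
Then ‖r_7‖ ≈ ‖r_6‖·(‖r_6‖/‖r_5‖)^p = 2.737e-09·(0.000852914)^1.6181 = 2.737e-09·1.08118e-05 ≈ 2.959e-14.

3.0e-14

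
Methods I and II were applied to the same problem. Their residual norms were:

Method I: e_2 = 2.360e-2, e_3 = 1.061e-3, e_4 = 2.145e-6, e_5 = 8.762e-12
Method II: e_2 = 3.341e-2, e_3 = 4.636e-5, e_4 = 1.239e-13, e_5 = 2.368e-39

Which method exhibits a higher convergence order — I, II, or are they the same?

Method I: p ≈ ln(8.762e-12/2.145e-6)/ln(2.145e-6/1.061e-3) ≈ 2.00.
Method II: p ≈ ln(2.368e-39/1.239e-13)/ln(1.239e-13/4.636e-5) ≈ 3.00.
Method II has the higher order (≈3.0 vs ≈2.0).

II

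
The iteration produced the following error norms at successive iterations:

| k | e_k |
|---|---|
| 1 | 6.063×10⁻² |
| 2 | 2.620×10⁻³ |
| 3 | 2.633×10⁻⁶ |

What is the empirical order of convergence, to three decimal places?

2.197

p ≈ ln(e_3/e_2) / ln(e_2/e_1)
  = ln(2.633×10⁻⁶/2.620×10⁻³) / ln(2.620×10⁻³/6.063×10⁻²)
  = ln(0.00100496) / ln(0.0432129)
  = -6.902808 / -3.141616 ≈ 2.197216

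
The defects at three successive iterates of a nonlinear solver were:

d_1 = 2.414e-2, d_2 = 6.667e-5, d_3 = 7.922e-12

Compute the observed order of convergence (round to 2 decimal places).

2.71

p ≈ ln(d_3/d_2) / ln(d_2/d_1)
  = ln(7.922e-12/6.667e-5) / ln(6.667e-5/2.414e-2)
  = ln(1.18824e-07) / ln(0.00276181)
  = -15.94562 / -5.89187 ≈ 2.70638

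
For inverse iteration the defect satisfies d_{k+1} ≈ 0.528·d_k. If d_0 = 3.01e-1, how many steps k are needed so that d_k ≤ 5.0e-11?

36

After k steps, d_k ≈ 3.01e-1·0.528^k.
Need 0.528^k ≤ 5.0e-11/3.01e-1 = 1.66113e-10.
k ≥ ln(1.66113e-10)/ln(0.528) = -22.5184/-0.63866 = 35.259.
Smallest integer k = 36.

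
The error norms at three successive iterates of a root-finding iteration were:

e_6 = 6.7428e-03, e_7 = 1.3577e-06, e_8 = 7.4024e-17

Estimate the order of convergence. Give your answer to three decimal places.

2.777

p ≈ ln(e_8/e_7) / ln(e_7/e_6)
  = ln(7.4024e-17/1.3577e-06) / ln(1.3577e-06/6.7428e-03)
  = ln(5.45216e-11) / ln(0.000201356)
  = -23.632424 / -8.510436 ≈ 2.776876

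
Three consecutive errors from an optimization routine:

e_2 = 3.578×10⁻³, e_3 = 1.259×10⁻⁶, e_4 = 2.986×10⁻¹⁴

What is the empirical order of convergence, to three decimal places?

p ≈ ln(e_4/e_3) / ln(e_3/e_2)
  = ln(2.986×10⁻¹⁴/1.259×10⁻⁶) / ln(1.259×10⁻⁶/3.578×10⁻³)
  = ln(2.37172e-08) / ln(0.000351873)
  = -17.557065 / -7.952240 ≈ 2.207814

2.208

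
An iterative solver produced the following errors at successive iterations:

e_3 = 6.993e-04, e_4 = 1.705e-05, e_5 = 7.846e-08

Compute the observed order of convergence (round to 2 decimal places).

p ≈ ln(e_5/e_4) / ln(e_4/e_3)
  = ln(7.846e-08/1.705e-05) / ln(1.705e-05/6.993e-04)
  = ln(0.00460176) / ln(0.0243815)
  = -5.38132 / -3.71393 ≈ 1.44896

1.45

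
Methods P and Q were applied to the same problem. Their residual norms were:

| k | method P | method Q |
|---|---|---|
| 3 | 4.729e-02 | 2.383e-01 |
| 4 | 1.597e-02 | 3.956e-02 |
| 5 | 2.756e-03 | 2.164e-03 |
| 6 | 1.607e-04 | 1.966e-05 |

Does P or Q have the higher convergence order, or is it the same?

same

Method P: p ≈ ln(1.607e-04/2.756e-03)/ln(2.756e-03/1.597e-02) ≈ 1.62.
Method Q: p ≈ ln(1.966e-05/2.164e-03)/ln(2.164e-03/3.956e-02) ≈ 1.62.
Both orders ≈ 1.6 — effectively the same.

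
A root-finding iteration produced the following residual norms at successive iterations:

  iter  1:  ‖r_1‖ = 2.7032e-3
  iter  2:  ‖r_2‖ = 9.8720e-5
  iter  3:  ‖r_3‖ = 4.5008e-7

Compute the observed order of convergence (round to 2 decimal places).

1.63

p ≈ ln(‖r_3‖/‖r_2‖) / ln(‖r_2‖/‖r_1‖)
  = ln(4.5008e-7/9.8720e-5) / ln(9.8720e-5/2.7032e-3)
  = ln(0.00455916) / ln(0.0365197)
  = -5.39062 / -3.30990 ≈ 1.62864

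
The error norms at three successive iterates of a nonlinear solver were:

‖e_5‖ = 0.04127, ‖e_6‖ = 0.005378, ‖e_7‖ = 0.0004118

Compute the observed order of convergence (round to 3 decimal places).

1.261

p ≈ ln(‖e_7‖/‖e_6‖) / ln(‖e_6‖/‖e_5‖)
  = ln(0.0004118/0.005378) / ln(0.005378/0.04127)
  = ln(0.0765712) / ln(0.130313)
  = -2.569534 / -2.037816 ≈ 1.260925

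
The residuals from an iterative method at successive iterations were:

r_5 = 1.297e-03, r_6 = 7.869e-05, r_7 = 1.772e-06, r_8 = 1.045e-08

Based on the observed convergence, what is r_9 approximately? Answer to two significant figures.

1.0e-11

First estimate the order: p ≈ ln(r_8/r_7) / ln(r_7/r_6) = ln(1.045e-08/1.772e-06)/ln(1.772e-06/7.869e-05) = ln(0.00589729)/ln(0.0225187) ≈ 1.3532.
Then r_9 ≈ r_8·(r_8/r_7)^p = 1.045e-08·(0.00589729)^1.3532 = 1.045e-08·0.000962159 ≈ 1.005e-11.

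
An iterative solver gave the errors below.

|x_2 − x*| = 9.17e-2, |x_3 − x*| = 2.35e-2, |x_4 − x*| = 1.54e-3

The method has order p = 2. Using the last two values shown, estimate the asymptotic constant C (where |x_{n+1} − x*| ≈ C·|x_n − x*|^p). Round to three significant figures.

2.79

C ≈ |x_4 − x*| / |x_3 − x*|^2
  = 1.54e-3 / (2.35e-2)^2
  = 1.54e-3 / 0.00055225 ≈ 2.7886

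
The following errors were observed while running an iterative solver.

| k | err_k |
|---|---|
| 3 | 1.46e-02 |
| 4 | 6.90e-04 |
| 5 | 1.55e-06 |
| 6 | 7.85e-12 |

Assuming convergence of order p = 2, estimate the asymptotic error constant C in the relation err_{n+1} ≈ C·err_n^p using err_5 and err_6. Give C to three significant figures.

C ≈ err_6 / err_5^2
  = 7.85e-12 / (1.55e-06)^2
  = 7.85e-12 / 2.4025e-12 ≈ 3.2674

3.27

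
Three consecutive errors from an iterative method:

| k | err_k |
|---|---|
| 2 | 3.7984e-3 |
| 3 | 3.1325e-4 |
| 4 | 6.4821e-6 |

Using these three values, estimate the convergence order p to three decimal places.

p ≈ ln(err_4/err_3) / ln(err_3/err_2)
  = ln(6.4821e-6/3.1325e-4) / ln(3.1325e-4/3.7984e-3)
  = ln(0.0206931) / ln(0.0824689)
  = -3.877955 / -2.495334 ≈ 1.554083

1.554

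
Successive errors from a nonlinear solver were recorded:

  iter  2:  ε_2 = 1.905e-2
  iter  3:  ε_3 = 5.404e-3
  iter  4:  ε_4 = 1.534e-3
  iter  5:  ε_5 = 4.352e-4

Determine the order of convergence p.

Consecutive ratios: ε_5/ε_4 = 4.352e-4/1.534e-3 = 0.283703, ε_4/ε_3 = 1.534e-3/5.404e-3 = 0.283864.
p ≈ ln(0.283703)/ln(0.283864) = -1.2598/-1.2593 ≈ 1.00.
So the convergence is linear (order 1).

1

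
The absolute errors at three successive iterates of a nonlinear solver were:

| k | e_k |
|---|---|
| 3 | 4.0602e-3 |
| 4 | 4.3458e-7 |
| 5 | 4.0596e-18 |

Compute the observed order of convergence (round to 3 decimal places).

p ≈ ln(e_5/e_4) / ln(e_4/e_3)
  = ln(4.0596e-18/4.3458e-7) / ln(4.3458e-7/4.0602e-3)
  = ln(9.34143e-12) / ln(0.000107034)
  = -25.396562 / -9.142364 ≈ 2.777899

2.778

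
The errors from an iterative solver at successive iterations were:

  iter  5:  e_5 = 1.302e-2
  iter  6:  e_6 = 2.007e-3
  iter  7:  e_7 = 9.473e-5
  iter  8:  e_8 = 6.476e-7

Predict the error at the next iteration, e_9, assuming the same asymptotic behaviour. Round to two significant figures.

First estimate the order: p ≈ ln(e_8/e_7) / ln(e_7/e_6) = ln(6.476e-7/9.473e-5)/ln(9.473e-5/2.007e-3) = ln(0.00683627)/ln(0.0471998) ≈ 1.6328.
Then e_9 ≈ e_8·(e_8/e_7)^p = 6.476e-7·(0.00683627)^1.6328 = 6.476e-7·0.000291536 ≈ 1.888e-10.

1.9e-10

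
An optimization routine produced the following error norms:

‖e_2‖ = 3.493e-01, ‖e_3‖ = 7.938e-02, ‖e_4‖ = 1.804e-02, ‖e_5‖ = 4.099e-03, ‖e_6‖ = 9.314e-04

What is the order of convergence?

Consecutive ratios: ‖e_6‖/‖e_5‖ = 9.314e-04/4.099e-03 = 0.227226, ‖e_5‖/‖e_4‖ = 4.099e-03/1.804e-02 = 0.227217.
p ≈ ln(0.227226)/ln(0.227217) = -1.4818/-1.4818 ≈ 1.00.
So the convergence is linear (order 1).

1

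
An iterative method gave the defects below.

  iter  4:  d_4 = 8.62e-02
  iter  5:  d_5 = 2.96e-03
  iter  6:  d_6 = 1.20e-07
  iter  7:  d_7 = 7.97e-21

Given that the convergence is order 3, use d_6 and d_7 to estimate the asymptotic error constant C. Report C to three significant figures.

C ≈ d_7 / d_6^3
  = 7.97e-21 / (1.20e-07)^3
  = 7.97e-21 / 1.728e-21 ≈ 4.6123

4.61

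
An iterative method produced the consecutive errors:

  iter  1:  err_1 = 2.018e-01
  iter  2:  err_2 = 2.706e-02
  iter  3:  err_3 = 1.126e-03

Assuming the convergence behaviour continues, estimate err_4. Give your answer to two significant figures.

First estimate the order: p ≈ ln(err_3/err_2) / ln(err_2/err_1) = ln(1.126e-03/2.706e-02)/ln(2.706e-02/2.018e-01) = ln(0.0416112)/ln(0.134093) ≈ 1.5824.
Then err_4 ≈ err_3·(err_3/err_2)^p = 1.126e-03·(0.0416112)^1.5824 = 1.126e-03·0.00653188 ≈ 7.355e-06.

7.4e-6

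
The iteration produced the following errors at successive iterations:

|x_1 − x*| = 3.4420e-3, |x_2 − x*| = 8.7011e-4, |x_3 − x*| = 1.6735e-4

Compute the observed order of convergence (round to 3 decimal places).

1.199

p ≈ ln(|x_3 − x*|/|x_2 − x*|) / ln(|x_2 − x*|/|x_1 − x*|)
  = ln(1.6735e-4/8.7011e-4) / ln(8.7011e-4/3.4420e-3)
  = ln(0.192332) / ln(0.252792)
  = -1.648532 / -1.375188 ≈ 1.198768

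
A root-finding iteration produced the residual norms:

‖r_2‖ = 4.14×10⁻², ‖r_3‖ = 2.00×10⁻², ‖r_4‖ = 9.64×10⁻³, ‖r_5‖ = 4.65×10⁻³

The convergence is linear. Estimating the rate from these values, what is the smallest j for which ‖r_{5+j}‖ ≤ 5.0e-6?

Rate ρ ≈ ‖r_5‖/‖r_4‖ = 4.65×10⁻³/9.64×10⁻³ = 0.4824.
After j more steps, ‖r_{5+j}‖ ≈ 4.65×10⁻³·ρ^j; need ρ^j ≤ 5.0e-6/4.65×10⁻³ = 0.00107527.
j ≥ ln(0.00107527)/ln(0.4824) = -6.8352/-0.72898 = 9.376.
So 10 more iterations are needed.

10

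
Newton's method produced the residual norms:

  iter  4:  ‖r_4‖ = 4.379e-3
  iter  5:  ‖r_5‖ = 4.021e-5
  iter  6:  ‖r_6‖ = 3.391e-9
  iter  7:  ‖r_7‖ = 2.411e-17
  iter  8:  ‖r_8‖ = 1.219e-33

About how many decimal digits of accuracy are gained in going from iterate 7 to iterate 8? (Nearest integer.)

Digits gained ≈ log₁₀(‖r_7‖/‖r_8‖) = log₁₀(2.411e-17/1.219e-33) = log₁₀(1.97785e+16) ≈ 16.296.

16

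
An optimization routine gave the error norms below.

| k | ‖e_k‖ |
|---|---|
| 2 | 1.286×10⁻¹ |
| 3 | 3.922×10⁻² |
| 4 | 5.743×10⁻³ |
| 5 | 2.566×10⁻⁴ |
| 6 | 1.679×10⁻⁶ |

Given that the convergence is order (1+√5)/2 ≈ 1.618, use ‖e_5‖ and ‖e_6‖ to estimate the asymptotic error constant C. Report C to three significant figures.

C ≈ ‖e_6‖ / ‖e_5‖^1.618
  = 1.679×10⁻⁶ / (2.566×10⁻⁴)^1.618
  = 1.679×10⁻⁶ / 1.54945e-06 ≈ 1.0836

1.08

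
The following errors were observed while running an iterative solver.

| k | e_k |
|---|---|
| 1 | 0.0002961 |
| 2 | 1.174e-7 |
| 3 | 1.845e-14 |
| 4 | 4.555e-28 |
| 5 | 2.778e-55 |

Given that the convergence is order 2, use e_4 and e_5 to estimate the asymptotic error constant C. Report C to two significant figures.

C ≈ e_5 / e_4^2
  = 2.778e-55 / (4.555e-28)^2
  = 2.778e-55 / 2.0748e-55 ≈ 1.3389

1.3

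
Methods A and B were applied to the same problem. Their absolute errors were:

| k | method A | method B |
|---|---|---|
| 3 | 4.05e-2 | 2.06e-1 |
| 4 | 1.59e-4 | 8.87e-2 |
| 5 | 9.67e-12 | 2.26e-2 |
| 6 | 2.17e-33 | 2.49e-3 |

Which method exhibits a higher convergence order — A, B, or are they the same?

Method A: p ≈ ln(2.17e-33/9.67e-12)/ln(9.67e-12/1.59e-4) ≈ 3.00.
Method B: p ≈ ln(2.49e-3/2.26e-2)/ln(2.26e-2/8.87e-2) ≈ 1.61.
Method A has the higher order (≈3.0 vs ≈1.6).

A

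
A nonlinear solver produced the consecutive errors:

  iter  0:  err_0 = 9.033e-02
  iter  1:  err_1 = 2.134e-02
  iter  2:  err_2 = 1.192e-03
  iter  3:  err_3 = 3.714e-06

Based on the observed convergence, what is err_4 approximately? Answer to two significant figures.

3.6e-11

First estimate the order: p ≈ ln(err_3/err_2) / ln(err_2/err_1) = ln(3.714e-06/1.192e-03)/ln(1.192e-03/2.134e-02) = ln(0.00311577)/ln(0.0558575) ≈ 2.0005.
Then err_4 ≈ err_3·(err_3/err_2)^p = 3.714e-06·(0.00311577)^2.0005 = 3.714e-06·9.68005e-06 ≈ 3.595e-11.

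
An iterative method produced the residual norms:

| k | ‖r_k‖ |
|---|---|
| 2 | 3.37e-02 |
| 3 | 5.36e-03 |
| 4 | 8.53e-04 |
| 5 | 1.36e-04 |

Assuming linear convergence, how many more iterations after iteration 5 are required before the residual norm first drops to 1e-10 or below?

8

Rate ρ ≈ ‖r_5‖/‖r_4‖ = 1.36e-04/8.53e-04 = 0.1594.
After j more steps, ‖r_{5+j}‖ ≈ 1.36e-04·ρ^j; need ρ^j ≤ 1e-10/1.36e-04 = 7.35294e-07.
j ≥ ln(7.35294e-07)/ln(0.1594) = -14.1230/-1.83634 = 7.691.
So 8 more iterations are needed.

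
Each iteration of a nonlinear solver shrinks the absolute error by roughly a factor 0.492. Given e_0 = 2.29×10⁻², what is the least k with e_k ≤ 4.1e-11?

29

After k steps, e_k ≈ 2.29×10⁻²·0.492^k.
Need 0.492^k ≤ 4.1e-11/2.29×10⁻² = 1.79039e-09.
k ≥ ln(1.79039e-09)/ln(0.492) = -20.1408/-0.70928 = 28.396.
Smallest integer k = 29.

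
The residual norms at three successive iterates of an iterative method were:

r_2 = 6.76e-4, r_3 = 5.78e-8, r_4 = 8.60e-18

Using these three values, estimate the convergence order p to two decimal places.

p ≈ ln(r_4/r_3) / ln(r_3/r_2)
  = ln(8.60e-18/5.78e-8) / ln(5.78e-8/6.76e-4)
  = ln(1.48789e-10) / ln(8.5503e-05)
  = -22.62849 / -9.36696 ≈ 2.41578

2.42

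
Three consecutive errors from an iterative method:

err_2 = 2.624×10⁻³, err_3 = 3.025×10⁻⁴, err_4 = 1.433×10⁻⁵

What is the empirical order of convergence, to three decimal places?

1.412

p ≈ ln(err_4/err_3) / ln(err_3/err_2)
  = ln(1.433×10⁻⁵/3.025×10⁻⁴) / ln(3.025×10⁻⁴/2.624×10⁻³)
  = ln(0.0473719) / ln(0.115282)
  = -3.049726 / -2.160374 ≈ 1.411666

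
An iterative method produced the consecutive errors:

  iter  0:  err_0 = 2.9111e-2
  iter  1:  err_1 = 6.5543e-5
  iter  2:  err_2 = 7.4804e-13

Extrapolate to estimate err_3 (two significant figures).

First estimate the order: p ≈ ln(err_2/err_1) / ln(err_1/err_0) = ln(7.4804e-13/6.5543e-5)/ln(6.5543e-5/2.9111e-2) = ln(1.1413e-08)/ln(0.00225149) ≈ 3.0000.
Then err_3 ≈ err_2·(err_2/err_1)^p = 7.4804e-13·(1.1413e-08)^3.0000 = 7.4804e-13·1.48662e-24 ≈ 1.112e-36.

1.1e-36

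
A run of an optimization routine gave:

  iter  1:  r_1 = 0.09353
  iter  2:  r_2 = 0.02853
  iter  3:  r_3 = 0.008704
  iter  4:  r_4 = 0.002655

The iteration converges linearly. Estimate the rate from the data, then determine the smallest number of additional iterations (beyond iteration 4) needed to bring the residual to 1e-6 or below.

Rate ρ ≈ r_4/r_3 = 0.002655/0.008704 = 0.3050.
After j more steps, r_{4+j} ≈ 0.002655·ρ^j; need ρ^j ≤ 1e-6/0.002655 = 0.000376648.
j ≥ ln(0.000376648)/ln(0.3050) = -7.8842/-1.18744 = 6.640.
So 7 more iterations are needed.

7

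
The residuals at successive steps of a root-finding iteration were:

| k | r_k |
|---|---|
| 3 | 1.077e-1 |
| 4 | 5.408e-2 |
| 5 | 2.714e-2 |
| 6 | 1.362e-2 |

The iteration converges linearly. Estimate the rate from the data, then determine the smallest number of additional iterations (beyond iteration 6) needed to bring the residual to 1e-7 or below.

Rate ρ ≈ r_6/r_5 = 1.362e-2/2.714e-2 = 0.5018.
After j more steps, r_{6+j} ≈ 1.362e-2·ρ^j; need ρ^j ≤ 1e-7/1.362e-2 = 7.34214e-06.
j ≥ ln(7.34214e-06)/ln(0.5018) = -11.8219/-0.68955 = 17.144.
So 18 more iterations are needed.

18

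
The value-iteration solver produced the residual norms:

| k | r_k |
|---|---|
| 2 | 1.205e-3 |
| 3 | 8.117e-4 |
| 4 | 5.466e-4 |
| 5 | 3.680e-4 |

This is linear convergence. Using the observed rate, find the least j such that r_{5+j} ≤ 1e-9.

33

Rate ρ ≈ r_5/r_4 = 3.680e-4/5.466e-4 = 0.6733.
After j more steps, r_{5+j} ≈ 3.680e-4·ρ^j; need ρ^j ≤ 1e-9/3.680e-4 = 2.71739e-06.
j ≥ ln(2.71739e-06)/ln(0.6733) = -12.8158/-0.39556 = 32.399.
So 33 more iterations are needed.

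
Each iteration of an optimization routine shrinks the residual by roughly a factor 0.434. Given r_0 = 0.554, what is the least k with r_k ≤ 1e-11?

After k steps, r_k ≈ 0.554·0.434^k.
Need 0.434^k ≤ 1e-11/0.554 = 1.80505e-11.
k ≥ ln(1.80505e-11)/ln(0.434) = -24.7378/-0.83471 = 29.636.
Smallest integer k = 30.

30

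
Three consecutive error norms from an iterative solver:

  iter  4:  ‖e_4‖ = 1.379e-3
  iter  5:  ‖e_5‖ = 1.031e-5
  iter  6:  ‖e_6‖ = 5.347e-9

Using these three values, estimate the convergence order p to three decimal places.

1.545

p ≈ ln(‖e_6‖/‖e_5‖) / ln(‖e_5‖/‖e_4‖)
  = ln(5.347e-9/1.031e-5) / ln(1.031e-5/1.379e-3)
  = ln(0.000518623) / ln(0.00747643)
  = -7.564333 / -4.896000 ≈ 1.545003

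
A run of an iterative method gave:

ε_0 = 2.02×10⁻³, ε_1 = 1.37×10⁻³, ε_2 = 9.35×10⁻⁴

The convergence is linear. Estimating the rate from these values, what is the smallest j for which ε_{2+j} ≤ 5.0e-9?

32

Rate ρ ≈ ε_2/ε_1 = 9.35×10⁻⁴/1.37×10⁻³ = 0.6825.
After j more steps, ε_{2+j} ≈ 9.35×10⁻⁴·ρ^j; need ρ^j ≤ 5.0e-9/9.35×10⁻⁴ = 5.34759e-06.
j ≥ ln(5.34759e-06)/ln(0.6825) = -12.1389/-0.38199 = 31.778.
So 32 more iterations are needed.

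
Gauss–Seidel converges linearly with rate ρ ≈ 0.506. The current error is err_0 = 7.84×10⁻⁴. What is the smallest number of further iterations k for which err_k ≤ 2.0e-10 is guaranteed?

23

After k steps, err_k ≈ 7.84×10⁻⁴·0.506^k.
Need 0.506^k ≤ 2.0e-10/7.84×10⁻⁴ = 2.55102e-07.
k ≥ ln(2.55102e-07)/ln(0.506) = -15.1816/-0.68122 = 22.286.
Smallest integer k = 23.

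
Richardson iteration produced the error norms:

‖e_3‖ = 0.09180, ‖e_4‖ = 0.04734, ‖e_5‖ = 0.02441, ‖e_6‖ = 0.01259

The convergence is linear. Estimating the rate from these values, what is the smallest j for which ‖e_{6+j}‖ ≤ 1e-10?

29

Rate ρ ≈ ‖e_6‖/‖e_5‖ = 0.01259/0.02441 = 0.5158.
After j more steps, ‖e_{6+j}‖ ≈ 0.01259·ρ^j; need ρ^j ≤ 1e-10/0.01259 = 7.94281e-09.
j ≥ ln(7.94281e-09)/ln(0.5158) = -18.6510/-0.66204 = 28.172.
So 29 more iterations are needed.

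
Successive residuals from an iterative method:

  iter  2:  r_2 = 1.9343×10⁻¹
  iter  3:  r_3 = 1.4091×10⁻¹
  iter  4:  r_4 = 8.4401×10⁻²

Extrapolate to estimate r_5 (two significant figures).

3.7e-2

First estimate the order: p ≈ ln(r_4/r_3) / ln(r_3/r_2) = ln(8.4401×10⁻²/1.4091×10⁻¹)/ln(1.4091×10⁻¹/1.9343×10⁻¹) = ln(0.598971)/ln(0.728481) ≈ 1.6179.
Then r_5 ≈ r_4·(r_4/r_3)^p = 8.4401×10⁻²·(0.598971)^1.6179 = 8.4401×10⁻²·0.43638 ≈ 0.03683.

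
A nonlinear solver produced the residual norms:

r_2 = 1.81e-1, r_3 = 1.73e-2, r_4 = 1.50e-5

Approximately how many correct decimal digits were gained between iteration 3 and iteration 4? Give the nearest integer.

3

Digits gained ≈ log₁₀(r_3/r_4) = log₁₀(1.73e-2/1.50e-5) = log₁₀(1153.33) ≈ 3.062.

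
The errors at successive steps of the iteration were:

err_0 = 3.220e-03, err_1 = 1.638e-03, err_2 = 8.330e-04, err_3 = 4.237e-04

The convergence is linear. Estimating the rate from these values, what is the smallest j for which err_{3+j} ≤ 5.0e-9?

17

Rate ρ ≈ err_3/err_2 = 4.237e-04/8.330e-04 = 0.5086.
After j more steps, err_{3+j} ≈ 4.237e-04·ρ^j; need ρ^j ≤ 5.0e-9/4.237e-04 = 1.18008e-05.
j ≥ ln(1.18008e-05)/ln(0.5086) = -11.3473/-0.67609 = 16.784.
So 17 more iterations are needed.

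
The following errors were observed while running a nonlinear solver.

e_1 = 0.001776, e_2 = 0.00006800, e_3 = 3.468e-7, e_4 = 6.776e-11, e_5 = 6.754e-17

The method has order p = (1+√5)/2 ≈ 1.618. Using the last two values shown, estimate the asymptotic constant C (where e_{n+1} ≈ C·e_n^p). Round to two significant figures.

1.9

C ≈ e_5 / e_4^1.618
  = 6.754e-17 / (6.776e-11)^1.618
  = 6.754e-17 / 3.51978e-17 ≈ 1.9189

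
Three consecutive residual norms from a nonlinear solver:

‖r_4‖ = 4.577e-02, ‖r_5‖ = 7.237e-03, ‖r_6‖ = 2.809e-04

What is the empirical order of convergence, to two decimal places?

p ≈ ln(‖r_6‖/‖r_5‖) / ln(‖r_5‖/‖r_4‖)
  = ln(2.809e-04/7.237e-03) / ln(7.237e-03/4.577e-02)
  = ln(0.0388144) / ln(0.158117)
  = -3.24896 / -1.84442 ≈ 1.76151

1.76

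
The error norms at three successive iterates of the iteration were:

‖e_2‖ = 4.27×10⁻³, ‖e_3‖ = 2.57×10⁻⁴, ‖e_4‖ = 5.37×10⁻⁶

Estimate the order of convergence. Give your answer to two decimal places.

p ≈ ln(‖e_4‖/‖e_3‖) / ln(‖e_3‖/‖e_2‖)
  = ln(5.37×10⁻⁶/2.57×10⁻⁴) / ln(2.57×10⁻⁴/4.27×10⁻³)
  = ln(0.0208949) / ln(0.0601874)
  = -3.86825 / -2.81029 ≈ 1.37646

1.38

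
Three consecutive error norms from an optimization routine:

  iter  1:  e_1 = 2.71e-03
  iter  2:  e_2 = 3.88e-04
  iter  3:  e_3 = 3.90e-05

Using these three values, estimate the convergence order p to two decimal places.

p ≈ ln(e_3/e_2) / ln(e_2/e_1)
  = ln(3.90e-05/3.88e-04) / ln(3.88e-04/2.71e-03)
  = ln(0.100515) / ln(0.143173)
  = -2.29745 / -1.94370 ≈ 1.18200

1.18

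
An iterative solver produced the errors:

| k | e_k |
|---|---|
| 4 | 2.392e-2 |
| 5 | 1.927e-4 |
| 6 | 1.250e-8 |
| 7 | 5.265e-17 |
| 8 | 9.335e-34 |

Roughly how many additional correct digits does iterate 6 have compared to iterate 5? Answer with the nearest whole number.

4

Digits gained ≈ log₁₀(e_5/e_6) = log₁₀(1.927e-4/1.250e-8) = log₁₀(15416) ≈ 4.188.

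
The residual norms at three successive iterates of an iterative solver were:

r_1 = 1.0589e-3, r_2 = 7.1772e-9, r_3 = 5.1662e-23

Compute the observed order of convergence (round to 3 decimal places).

p ≈ ln(r_3/r_2) / ln(r_2/r_1)
  = ln(5.1662e-23/7.1772e-9) / ln(7.1772e-9/1.0589e-3)
  = ln(7.19807e-15) / ln(6.77798e-06)
  = -32.564963 / -11.901831 ≈ 2.736131

2.736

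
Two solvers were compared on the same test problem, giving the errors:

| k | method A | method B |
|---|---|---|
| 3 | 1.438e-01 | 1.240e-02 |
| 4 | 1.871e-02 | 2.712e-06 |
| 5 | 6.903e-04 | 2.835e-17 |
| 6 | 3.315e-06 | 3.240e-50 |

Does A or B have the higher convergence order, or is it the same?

Method A: p ≈ ln(3.315e-06/6.903e-04)/ln(6.903e-04/1.871e-02) ≈ 1.62.
Method B: p ≈ ln(3.240e-50/2.835e-17)/ln(2.835e-17/2.712e-06) ≈ 3.00.
Method B has the higher order (≈3.0 vs ≈1.6).

B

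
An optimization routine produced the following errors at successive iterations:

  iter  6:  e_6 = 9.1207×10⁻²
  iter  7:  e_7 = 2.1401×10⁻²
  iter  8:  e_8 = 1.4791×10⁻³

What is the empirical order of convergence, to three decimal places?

p ≈ ln(e_8/e_7) / ln(e_7/e_6)
  = ln(1.4791×10⁻³/2.1401×10⁻²) / ln(2.1401×10⁻²/9.1207×10⁻²)
  = ln(0.0691136) / ln(0.234642)
  = -2.672004 / -1.449694 ≈ 1.843150

1.843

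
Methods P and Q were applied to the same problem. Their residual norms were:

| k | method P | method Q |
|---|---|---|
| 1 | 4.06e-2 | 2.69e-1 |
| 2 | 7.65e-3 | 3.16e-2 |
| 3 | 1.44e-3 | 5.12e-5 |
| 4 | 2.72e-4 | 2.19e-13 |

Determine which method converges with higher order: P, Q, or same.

Q

Method P: p ≈ ln(2.72e-4/1.44e-3)/ln(1.44e-3/7.65e-3) ≈ 1.00.
Method Q: p ≈ ln(2.19e-13/5.12e-5)/ln(5.12e-5/3.16e-2) ≈ 3.00.
Method Q has the higher order (≈3.0 vs ≈1.0).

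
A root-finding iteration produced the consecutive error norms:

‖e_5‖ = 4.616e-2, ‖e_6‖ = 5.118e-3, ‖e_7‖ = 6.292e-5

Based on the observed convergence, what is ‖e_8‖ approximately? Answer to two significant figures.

9.5e-9

First estimate the order: p ≈ ln(‖e_7‖/‖e_6‖) / ln(‖e_6‖/‖e_5‖) = ln(6.292e-5/5.118e-3)/ln(5.118e-3/4.616e-2) = ln(0.0122939)/ln(0.110875) ≈ 2.0000.
Then ‖e_8‖ ≈ ‖e_7‖·(‖e_7‖/‖e_6‖)^p = 6.292e-5·(0.0122939)^2.0000 = 6.292e-5·0.00015114 ≈ 9.51e-09.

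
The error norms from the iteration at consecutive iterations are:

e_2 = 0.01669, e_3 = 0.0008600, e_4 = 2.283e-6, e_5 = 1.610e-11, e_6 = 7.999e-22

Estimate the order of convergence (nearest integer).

Consecutive ratios: e_6/e_5 = 7.999e-22/1.610e-11 = 4.96832e-11, e_5/e_4 = 1.610e-11/2.283e-6 = 7.05212e-06.
p ≈ ln(4.96832e-11)/ln(7.05212e-06) = -23.7254/-11.8622 ≈ 2.00.
So the convergence is quadratic (order 2).

2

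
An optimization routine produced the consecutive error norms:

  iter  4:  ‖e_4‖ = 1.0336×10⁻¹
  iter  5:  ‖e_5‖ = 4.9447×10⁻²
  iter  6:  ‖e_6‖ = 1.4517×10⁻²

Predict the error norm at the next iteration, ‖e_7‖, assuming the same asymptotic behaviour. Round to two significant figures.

1.9e-3

First estimate the order: p ≈ ln(‖e_6‖/‖e_5‖) / ln(‖e_5‖/‖e_4‖) = ln(1.4517×10⁻²/4.9447×10⁻²)/ln(4.9447×10⁻²/1.0336×10⁻¹) = ln(0.293587)/ln(0.478396) ≈ 1.6622.
Then ‖e_7‖ ≈ ‖e_6‖·(‖e_6‖/‖e_5‖)^p = 1.4517×10⁻²·(0.293587)^1.6622 = 1.4517×10⁻²·0.130398 ≈ 0.001893.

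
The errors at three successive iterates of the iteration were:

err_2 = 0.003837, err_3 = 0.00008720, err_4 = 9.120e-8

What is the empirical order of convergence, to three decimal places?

p ≈ ln(err_4/err_3) / ln(err_3/err_2)
  = ln(9.120e-8/0.00008720) / ln(0.00008720/0.003837)
  = ln(0.00104587) / ln(0.0227261)
  = -6.862906 / -3.784241 ≈ 1.813549

1.814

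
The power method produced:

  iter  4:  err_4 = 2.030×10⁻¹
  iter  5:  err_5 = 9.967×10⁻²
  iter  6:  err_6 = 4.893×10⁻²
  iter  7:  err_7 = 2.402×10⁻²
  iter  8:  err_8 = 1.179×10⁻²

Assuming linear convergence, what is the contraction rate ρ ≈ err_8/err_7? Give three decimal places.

ρ ≈ err_8/err_7 = 1.179×10⁻²/2.402×10⁻² = 0.49084

0.491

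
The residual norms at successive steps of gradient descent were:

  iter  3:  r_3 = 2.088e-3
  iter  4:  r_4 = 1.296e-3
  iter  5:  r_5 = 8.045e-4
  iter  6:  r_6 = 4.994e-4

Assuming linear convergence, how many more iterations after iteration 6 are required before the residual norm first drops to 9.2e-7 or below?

14

Rate ρ ≈ r_6/r_5 = 4.994e-4/8.045e-4 = 0.6208.
After j more steps, r_{6+j} ≈ 4.994e-4·ρ^j; need ρ^j ≤ 9.2e-7/4.994e-4 = 0.00184221.
j ≥ ln(0.00184221)/ln(0.6208) = -6.2968/-0.47675 = 13.208.
So 14 more iterations are needed.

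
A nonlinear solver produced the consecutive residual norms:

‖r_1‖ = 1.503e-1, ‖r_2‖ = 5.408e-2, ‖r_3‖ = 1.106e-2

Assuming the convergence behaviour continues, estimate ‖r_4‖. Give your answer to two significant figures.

First estimate the order: p ≈ ln(‖r_3‖/‖r_2‖) / ln(‖r_2‖/‖r_1‖) = ln(1.106e-2/5.408e-2)/ln(5.408e-2/1.503e-1) = ln(0.204512)/ln(0.359814) ≈ 1.5527.
Then ‖r_4‖ ≈ ‖r_3‖·(‖r_3‖/‖r_2‖)^p = 1.106e-2·(0.204512)^1.5527 = 1.106e-2·0.0850654 ≈ 0.0009408.

9.4e-4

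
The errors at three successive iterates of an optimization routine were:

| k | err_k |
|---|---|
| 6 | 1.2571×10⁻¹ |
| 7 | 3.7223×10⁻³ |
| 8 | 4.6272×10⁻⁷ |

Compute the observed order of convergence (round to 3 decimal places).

2.555

p ≈ ln(err_8/err_7) / ln(err_7/err_6)
  = ln(4.6272×10⁻⁷/3.7223×10⁻³) / ln(3.7223×10⁻³/1.2571×10⁻¹)
  = ln(0.00012431) / ln(0.0296102)
  = -8.992732 / -3.519636 ≈ 2.555018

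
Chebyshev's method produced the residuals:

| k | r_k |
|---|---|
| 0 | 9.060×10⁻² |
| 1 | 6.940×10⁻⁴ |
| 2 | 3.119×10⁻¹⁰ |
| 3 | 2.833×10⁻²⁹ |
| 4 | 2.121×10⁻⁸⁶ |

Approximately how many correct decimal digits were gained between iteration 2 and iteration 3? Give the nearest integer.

Digits gained ≈ log₁₀(r_2/r_3) = log₁₀(3.119×10⁻¹⁰/2.833×10⁻²⁹) = log₁₀(1.10095e+19) ≈ 19.042.

19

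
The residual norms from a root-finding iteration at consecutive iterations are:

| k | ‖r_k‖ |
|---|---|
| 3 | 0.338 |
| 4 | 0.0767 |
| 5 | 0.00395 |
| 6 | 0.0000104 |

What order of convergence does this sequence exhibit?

Consecutive ratios: ‖r_6‖/‖r_5‖ = 0.0000104/0.00395 = 0.00263291, ‖r_5‖/‖r_4‖ = 0.00395/0.0767 = 0.0514993.
p ≈ ln(0.00263291)/ln(0.0514993) = -5.9397/-2.9662 ≈ 2.00.
So the convergence is quadratic (order 2).

2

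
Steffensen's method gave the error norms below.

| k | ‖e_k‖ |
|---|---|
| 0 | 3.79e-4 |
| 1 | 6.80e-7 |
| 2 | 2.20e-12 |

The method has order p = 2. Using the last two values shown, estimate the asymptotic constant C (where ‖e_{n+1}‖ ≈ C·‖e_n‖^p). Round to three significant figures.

4.76

C ≈ ‖e_2‖ / ‖e_1‖^2
  = 2.20e-12 / (6.80e-7)^2
  = 2.20e-12 / 4.624e-13 ≈ 4.7578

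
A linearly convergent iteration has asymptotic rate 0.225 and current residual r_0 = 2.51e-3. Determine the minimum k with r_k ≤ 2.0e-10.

11

After k steps, r_k ≈ 2.51e-3·0.225^k.
Need 0.225^k ≤ 2.0e-10/2.51e-3 = 7.96813e-08.
k ≥ ln(7.96813e-08)/ln(0.225) = -16.3452/-1.49165 = 10.958.
Smallest integer k = 11.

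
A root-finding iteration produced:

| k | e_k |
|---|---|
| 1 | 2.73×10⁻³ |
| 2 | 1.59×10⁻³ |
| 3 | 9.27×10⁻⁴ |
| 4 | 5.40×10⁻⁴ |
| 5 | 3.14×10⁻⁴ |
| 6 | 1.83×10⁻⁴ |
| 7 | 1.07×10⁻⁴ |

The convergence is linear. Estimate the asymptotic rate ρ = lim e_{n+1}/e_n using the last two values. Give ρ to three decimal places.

0.585

ρ ≈ e_7/e_6 = 1.07×10⁻⁴/1.83×10⁻⁴ = 0.58470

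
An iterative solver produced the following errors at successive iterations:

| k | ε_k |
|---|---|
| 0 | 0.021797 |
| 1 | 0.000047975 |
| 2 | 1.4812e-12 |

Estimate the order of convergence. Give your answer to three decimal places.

2.826

p ≈ ln(ε_2/ε_1) / ln(ε_1/ε_0)
  = ln(1.4812e-12/0.000047975) / ln(0.000047975/0.021797)
  = ln(3.08744e-08) / ln(0.00220099)
  = -17.293338 / -6.118848 ≈ 2.826241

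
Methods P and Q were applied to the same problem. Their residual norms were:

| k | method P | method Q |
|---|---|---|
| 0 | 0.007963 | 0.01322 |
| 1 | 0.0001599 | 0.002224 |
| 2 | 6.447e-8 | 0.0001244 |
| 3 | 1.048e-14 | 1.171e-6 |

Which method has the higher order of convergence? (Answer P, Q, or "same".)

Method P: p ≈ ln(1.048e-14/6.447e-8)/ln(6.447e-8/0.0001599) ≈ 2.00.
Method Q: p ≈ ln(1.171e-6/0.0001244)/ln(0.0001244/0.002224) ≈ 1.62.
Method P has the higher order (≈2.0 vs ≈1.6).

P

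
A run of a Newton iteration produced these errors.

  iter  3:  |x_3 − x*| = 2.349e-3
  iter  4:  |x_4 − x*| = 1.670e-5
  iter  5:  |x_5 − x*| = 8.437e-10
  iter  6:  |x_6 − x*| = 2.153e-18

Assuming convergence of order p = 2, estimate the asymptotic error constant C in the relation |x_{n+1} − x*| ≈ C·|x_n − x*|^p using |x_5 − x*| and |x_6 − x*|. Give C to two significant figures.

C ≈ |x_6 − x*| / |x_5 − x*|^2
  = 2.153e-18 / (8.437e-10)^2
  = 2.153e-18 / 7.1183e-19 ≈ 3.0246

3.0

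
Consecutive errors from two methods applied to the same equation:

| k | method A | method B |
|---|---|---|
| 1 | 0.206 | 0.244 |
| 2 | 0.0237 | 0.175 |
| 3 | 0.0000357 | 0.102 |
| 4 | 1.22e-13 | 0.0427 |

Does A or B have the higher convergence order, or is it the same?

Method A: p ≈ ln(1.22e-13/0.0000357)/ln(0.0000357/0.0237) ≈ 3.00.
Method B: p ≈ ln(0.0427/0.102)/ln(0.102/0.175) ≈ 1.61.
Method A has the higher order (≈3.0 vs ≈1.6).

A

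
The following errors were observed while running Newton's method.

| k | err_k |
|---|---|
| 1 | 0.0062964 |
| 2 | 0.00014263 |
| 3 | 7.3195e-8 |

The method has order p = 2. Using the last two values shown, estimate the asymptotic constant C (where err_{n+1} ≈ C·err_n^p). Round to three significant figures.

C ≈ err_3 / err_2^2
  = 7.3195e-8 / (0.00014263)^2
  = 7.3195e-8 / 2.03433e-08 ≈ 3.598

3.60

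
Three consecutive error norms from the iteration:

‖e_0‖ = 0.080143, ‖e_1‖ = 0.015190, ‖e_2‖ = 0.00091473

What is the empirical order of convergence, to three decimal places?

1.689

p ≈ ln(‖e_2‖/‖e_1‖) / ln(‖e_1‖/‖e_0‖)
  = ln(0.00091473/0.015190) / ln(0.015190/0.080143)
  = ln(0.0602192) / ln(0.189536)
  = -2.809764 / -1.663176 ≈ 1.689397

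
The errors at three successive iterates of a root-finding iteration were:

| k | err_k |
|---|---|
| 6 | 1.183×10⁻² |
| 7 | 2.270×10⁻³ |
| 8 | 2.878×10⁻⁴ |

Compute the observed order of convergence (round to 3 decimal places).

p ≈ ln(err_8/err_7) / ln(err_7/err_6)
  = ln(2.878×10⁻⁴/2.270×10⁻³) / ln(2.270×10⁻³/1.183×10⁻²)
  = ln(0.126784) / ln(0.191885)
  = -2.065270 / -1.650859 ≈ 1.251027

1.251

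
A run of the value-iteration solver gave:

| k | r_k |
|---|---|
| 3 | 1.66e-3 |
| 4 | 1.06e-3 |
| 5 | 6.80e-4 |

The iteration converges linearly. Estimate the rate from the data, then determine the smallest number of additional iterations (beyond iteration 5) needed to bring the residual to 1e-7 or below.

Rate ρ ≈ r_5/r_4 = 6.80e-4/1.06e-3 = 0.6415.
After j more steps, r_{5+j} ≈ 6.80e-4·ρ^j; need ρ^j ≤ 1e-7/6.80e-4 = 0.000147059.
j ≥ ln(0.000147059)/ln(0.6415) = -8.8247/-0.44395 = 19.878.
So 20 more iterations are needed.

20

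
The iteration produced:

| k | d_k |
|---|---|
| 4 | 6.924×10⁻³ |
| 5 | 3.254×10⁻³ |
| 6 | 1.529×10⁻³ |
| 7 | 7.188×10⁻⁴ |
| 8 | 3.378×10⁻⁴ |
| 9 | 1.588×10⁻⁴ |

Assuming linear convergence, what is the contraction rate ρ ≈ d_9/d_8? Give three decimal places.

ρ ≈ d_9/d_8 = 1.588×10⁻⁴/3.378×10⁻⁴ = 0.47010

0.470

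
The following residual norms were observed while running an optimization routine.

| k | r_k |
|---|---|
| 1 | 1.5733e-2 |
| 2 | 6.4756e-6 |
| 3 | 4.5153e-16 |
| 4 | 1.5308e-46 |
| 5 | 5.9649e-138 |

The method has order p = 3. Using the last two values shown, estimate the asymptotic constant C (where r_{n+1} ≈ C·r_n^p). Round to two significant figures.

C ≈ r_5 / r_4^3
  = 5.9649e-138 / (1.5308e-46)^3
  = 5.9649e-138 / 3.5872e-138 ≈ 1.6628

1.7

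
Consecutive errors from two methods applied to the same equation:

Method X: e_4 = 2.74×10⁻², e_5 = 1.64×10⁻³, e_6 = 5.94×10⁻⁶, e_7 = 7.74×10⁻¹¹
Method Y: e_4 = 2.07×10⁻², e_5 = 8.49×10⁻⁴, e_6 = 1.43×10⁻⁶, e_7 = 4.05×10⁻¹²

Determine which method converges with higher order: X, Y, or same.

same

Method X: p ≈ ln(7.74×10⁻¹¹/5.94×10⁻⁶)/ln(5.94×10⁻⁶/1.64×10⁻³) ≈ 2.00.
Method Y: p ≈ ln(4.05×10⁻¹²/1.43×10⁻⁶)/ln(1.43×10⁻⁶/8.49×10⁻⁴) ≈ 2.00.
Both orders ≈ 2.0 — effectively the same.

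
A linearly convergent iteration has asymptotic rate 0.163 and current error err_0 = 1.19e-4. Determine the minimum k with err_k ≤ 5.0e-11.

After k steps, err_k ≈ 1.19e-4·0.163^k.
Need 0.163^k ≤ 5.0e-11/1.19e-4 = 4.20168e-07.
k ≥ ln(4.20168e-07)/ln(0.163) = -14.6826/-1.81401 = 8.094.
Smallest integer k = 9.

9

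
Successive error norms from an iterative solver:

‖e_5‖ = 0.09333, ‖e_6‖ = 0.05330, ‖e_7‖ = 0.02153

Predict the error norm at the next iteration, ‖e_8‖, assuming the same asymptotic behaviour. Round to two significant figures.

First estimate the order: p ≈ ln(‖e_7‖/‖e_6‖) / ln(‖e_6‖/‖e_5‖) = ln(0.02153/0.05330)/ln(0.05330/0.09333) = ln(0.40394)/ln(0.571092) ≈ 1.6181.
Then ‖e_8‖ ≈ ‖e_7‖·(‖e_7‖/‖e_6‖)^p = 0.02153·(0.40394)^1.6181 = 0.02153·0.230665 ≈ 0.004966.

5.0e-3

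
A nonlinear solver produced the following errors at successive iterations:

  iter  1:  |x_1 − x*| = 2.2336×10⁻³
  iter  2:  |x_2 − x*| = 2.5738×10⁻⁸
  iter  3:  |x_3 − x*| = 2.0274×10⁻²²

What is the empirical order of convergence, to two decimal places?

p ≈ ln(|x_3 − x*|/|x_2 − x*|) / ln(|x_2 − x*|/|x_1 − x*|)
  = ln(2.0274×10⁻²²/2.5738×10⁻⁸) / ln(2.5738×10⁻⁸/2.2336×10⁻³)
  = ln(7.87707e-15) / ln(1.15231e-05)
  = -32.47482 / -11.37116 ≈ 2.85589

2.86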